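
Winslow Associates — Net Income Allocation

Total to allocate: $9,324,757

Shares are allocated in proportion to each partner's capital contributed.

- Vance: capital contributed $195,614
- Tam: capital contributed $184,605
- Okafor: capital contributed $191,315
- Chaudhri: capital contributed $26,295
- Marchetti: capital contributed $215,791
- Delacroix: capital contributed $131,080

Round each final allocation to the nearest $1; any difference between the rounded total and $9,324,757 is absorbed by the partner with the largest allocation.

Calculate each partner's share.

Sum of capital contributed: 944,700.
Proportional shares: Vance 195,614/944,700 × $9,324,757 = 1,930,827.79; Tam 184,605/944,700 × $9,324,757 = 1,822,162.34; Okafor 191,315/944,700 × $9,324,757 = 1,888,394.08; Chaudhri 26,295/944,700 × $9,324,757 = 259,547.46; Marchetti 215,791/944,700 × $9,324,757 = 2,129,986.91; Delacroix 131,080/944,700 × $9,324,757 = 1,293,838.41.
At nearest $1: Vance $1,930,828; Tam $1,822,162; Okafor $1,888,394; Chaudhri $259,547; Marchetti $2,129,987; Delacroix $1,293,838. Sum = $9,324,756.
Difference $9,324,757 − $9,324,756 = +$1 applied to largest allocation (Marchetti): Marchetti becomes $2,129,988.

Vance: $1,930,828; Tam: $1,822,162; Okafor: $1,888,394; Chaudhri: $259,547; Marchetti: $2,129,988; Delacroix: $1,293,838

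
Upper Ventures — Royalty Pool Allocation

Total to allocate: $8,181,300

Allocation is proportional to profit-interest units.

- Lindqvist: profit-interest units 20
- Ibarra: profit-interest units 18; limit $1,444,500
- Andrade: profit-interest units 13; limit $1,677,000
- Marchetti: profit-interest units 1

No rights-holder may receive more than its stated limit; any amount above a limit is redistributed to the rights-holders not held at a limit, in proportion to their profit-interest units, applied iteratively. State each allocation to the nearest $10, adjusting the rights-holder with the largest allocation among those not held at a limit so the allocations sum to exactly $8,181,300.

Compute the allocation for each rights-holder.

Lindqvist: $4,818,860 · Ibarra: $1,444,500 · Andrade: $1,677,000 · Marchetti: $240,940

Combined profit-interest units = 52.
Pro-rata shares before constraints: Lindqvist 3,146,653.85; Ibarra 2,831,988.46; Andrade 2,045,325.00; Marchetti 157,332.69.
Cap binds for Ibarra ($1,444,500), Andrade ($1,677,000); balance $5,059,800 reallocated over remaining profit-interest units 21.
Remaining shares: Lindqvist 4,818,857.14 → $4,818,860; Marchetti 240,942.86 → $240,940.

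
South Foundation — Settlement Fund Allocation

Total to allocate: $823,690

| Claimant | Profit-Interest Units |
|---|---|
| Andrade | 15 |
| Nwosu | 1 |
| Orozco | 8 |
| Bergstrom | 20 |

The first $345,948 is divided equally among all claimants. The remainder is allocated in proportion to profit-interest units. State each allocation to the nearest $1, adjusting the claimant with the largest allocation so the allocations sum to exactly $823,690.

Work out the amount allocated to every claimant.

$345,948 shared equally gives $86,487 per claimant.
Remainder $477,742 by profit-interest units (total 44): Andrade 162,866.59 → $162,867; Nwosu 10,857.77 → $10,858; Orozco 86,862.18 → $86,862; Bergstrom 217,155.45 → $217,155.
Totals: Andrade $86,487 + $162,867 = $249,354; Nwosu $86,487 + $10,858 = $97,345; Orozco $86,487 + $86,862 = $173,349; Bergstrom $86,487 + $217,155 = $303,642.

Andrade: $249,354 | Nwosu: $97,345 | Orozco: $173,349 | Bergstrom: $303,642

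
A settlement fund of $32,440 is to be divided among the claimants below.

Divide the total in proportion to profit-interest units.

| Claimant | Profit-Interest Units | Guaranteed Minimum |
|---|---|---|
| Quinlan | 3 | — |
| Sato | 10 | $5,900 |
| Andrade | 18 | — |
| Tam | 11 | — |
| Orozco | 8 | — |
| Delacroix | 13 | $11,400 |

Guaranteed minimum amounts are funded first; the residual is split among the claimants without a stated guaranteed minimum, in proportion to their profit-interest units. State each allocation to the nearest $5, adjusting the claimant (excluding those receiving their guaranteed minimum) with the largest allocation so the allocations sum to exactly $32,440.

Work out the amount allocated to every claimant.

Quinlan: $1,135 · Sato: $5,900 · Andrade: $6,810 · Tam: $4,165 · Orozco: $3,030 · Delacroix: $11,400

Fund the minimums — Sato $5,900; Delacroix $11,400. Residual $15,140.
Residual split over remaining profit-interest units 40: Quinlan 1,135.50 → $1,135; Andrade 6,813.00 → $6,815; Tam 4,163.50 → $4,165; Orozco 3,028.00 → $3,030.
Rounding difference −$5 applied to Andrade → $6,810.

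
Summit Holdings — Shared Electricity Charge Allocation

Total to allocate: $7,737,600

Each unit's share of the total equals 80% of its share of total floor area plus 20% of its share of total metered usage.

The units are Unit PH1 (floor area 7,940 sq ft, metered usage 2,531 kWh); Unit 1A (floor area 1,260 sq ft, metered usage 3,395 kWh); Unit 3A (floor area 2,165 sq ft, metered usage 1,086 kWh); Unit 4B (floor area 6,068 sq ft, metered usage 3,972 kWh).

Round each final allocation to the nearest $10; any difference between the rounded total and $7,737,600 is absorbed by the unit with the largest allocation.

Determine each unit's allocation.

Totals — floor area 17,433, metered usage 10,984.
Blended shares (80% floor area + 20% metered usage): Unit PH1 0.4105; Unit 1A 0.1196; Unit 3A 0.1191; Unit 4B 0.3508.
Raw shares: Unit PH1 3,175,910.66; Unit 1A 925,715.34; Unit 3A 921,749.50; Unit 4B 2,714,224.50.
At nearest $10: Unit PH1 $3,175,910; Unit 1A $925,720; Unit 3A $921,750; Unit 4B $2,714,220. Sum = $7,737,600.
Sum already equals the total — no adjustment.

Unit PH1: $3,175,910 | Unit 1A: $925,720 | Unit 3A: $921,750 | Unit 4B: $2,714,220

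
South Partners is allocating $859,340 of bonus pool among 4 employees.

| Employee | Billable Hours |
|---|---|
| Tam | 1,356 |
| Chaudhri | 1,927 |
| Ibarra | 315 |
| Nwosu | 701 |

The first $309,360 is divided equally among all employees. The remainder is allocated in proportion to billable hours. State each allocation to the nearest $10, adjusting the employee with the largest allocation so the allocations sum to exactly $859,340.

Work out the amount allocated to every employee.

Tam: $250,820; Chaudhri: $323,860; Ibarra: $117,640; Nwosu: $167,020

$309,360 shared equally gives $77,340 per employee.
Remainder $549,980 by billable hours (total 4,299): Tam 173,475.90 → $173,480; Chaudhri 246,525.11 → $246,530; Ibarra 40,298.60 → $40,300; Nwosu 89,680.39 → $89,680.
Rounding difference −$10 on remainder applied to Chaudhri.
Totals: Tam $77,340 + $173,480 = $250,820; Chaudhri $77,340 + $246,520 = $323,860; Ibarra $77,340 + $40,300 = $117,640; Nwosu $77,340 + $89,680 = $167,020.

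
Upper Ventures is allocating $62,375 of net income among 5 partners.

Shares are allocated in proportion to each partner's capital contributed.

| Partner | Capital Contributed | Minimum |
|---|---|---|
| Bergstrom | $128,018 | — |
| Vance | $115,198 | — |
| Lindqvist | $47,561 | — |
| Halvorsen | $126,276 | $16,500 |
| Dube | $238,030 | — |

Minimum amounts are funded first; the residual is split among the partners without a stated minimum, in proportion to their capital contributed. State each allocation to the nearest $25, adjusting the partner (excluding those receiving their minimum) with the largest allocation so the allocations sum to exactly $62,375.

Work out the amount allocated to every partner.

Bergstrom: $11,100; Vance: $10,000; Lindqvist: $4,125; Halvorsen: $16,500; Dube: $20,650

Fund the minimums — Halvorsen $16,500. Residual $45,875.
Residual split over remaining capital contributed 528,807: Bergstrom 11,105.80 → $11,100; Vance 9,993.64 → $10,000; Lindqvist 4,126.01 → $4,125; Dube 20,649.55 → $20,650.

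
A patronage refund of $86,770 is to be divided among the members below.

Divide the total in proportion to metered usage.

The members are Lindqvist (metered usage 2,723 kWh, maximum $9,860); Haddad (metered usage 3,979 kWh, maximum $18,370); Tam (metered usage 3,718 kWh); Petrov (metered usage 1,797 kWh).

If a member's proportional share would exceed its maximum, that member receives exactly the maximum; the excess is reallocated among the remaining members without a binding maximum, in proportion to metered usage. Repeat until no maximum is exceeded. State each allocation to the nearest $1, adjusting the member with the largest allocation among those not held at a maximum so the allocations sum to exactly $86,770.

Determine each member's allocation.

Sum of metered usage: 12,217.
Unconstrained shares: Lindqvist 19,339.83; Haddad 28,260.44; Tam 26,406.72; Petrov 12,763.01.
Capped: Lindqvist ($9,860), Haddad ($18,370); remaining pool $58,540 reallocated over remaining metered usage 5,515.
Redistributed shares: Tam 39,465.41 → $39,465; Petrov 19,074.59 → $19,075.

Lindqvist: $9,860 · Haddad: $18,370 · Tam: $39,465 · Petrov: $19,075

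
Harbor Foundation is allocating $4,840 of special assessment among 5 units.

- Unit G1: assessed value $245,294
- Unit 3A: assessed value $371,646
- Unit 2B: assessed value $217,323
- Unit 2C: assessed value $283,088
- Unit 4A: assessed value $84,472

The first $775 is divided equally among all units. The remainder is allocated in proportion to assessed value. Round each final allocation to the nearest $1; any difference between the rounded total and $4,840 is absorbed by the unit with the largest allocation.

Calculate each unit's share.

Unit G1: $985 | Unit 3A: $1,411 | Unit 2B: $890 | Unit 2C: $1,113 | Unit 4A: $441

Equal tier: $775 ÷ 5 = $155 apiece.
Remainder $4,065 by assessed value (total 1,201,823): Unit G1 829.67 → $830; Unit 3A 1,257.04 → $1,257; Unit 2B 735.06 → $735; Unit 2C 957.51 → $958; Unit 4A 285.71 → $286.
Rounding difference −$1 on remainder applied to Unit 3A.
Totals: Unit G1 $155 + $830 = $985; Unit 3A $155 + $1,256 = $1,411; Unit 2B $155 + $735 = $890; Unit 2C $155 + $958 = $1,113; Unit 4A $155 + $286 = $441.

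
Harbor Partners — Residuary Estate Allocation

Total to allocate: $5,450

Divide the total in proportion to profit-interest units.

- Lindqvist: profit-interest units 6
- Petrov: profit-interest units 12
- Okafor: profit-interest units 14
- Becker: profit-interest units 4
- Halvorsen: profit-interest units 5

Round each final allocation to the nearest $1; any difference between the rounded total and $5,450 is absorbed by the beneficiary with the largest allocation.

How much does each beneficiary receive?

Lindqvist: $798; Petrov: $1,595; Okafor: $1,860; Becker: $532; Halvorsen: $665

Sum of profit-interest units: 41.
Raw shares: Lindqvist 6/41 × $5,450 = 797.56; Petrov 12/41 × $5,450 = 1,595.12; Okafor 14/41 × $5,450 = 1,860.98; Becker 4/41 × $5,450 = 531.71; Halvorsen 5/41 × $5,450 = 664.63.
Rounded to nearest $1: Lindqvist $798; Petrov $1,595; Okafor $1,861; Becker $532; Halvorsen $665. Sum = $5,451.
Difference $5,450 − $5,451 = −$1 applied to largest allocation (Okafor): Okafor becomes $1,860.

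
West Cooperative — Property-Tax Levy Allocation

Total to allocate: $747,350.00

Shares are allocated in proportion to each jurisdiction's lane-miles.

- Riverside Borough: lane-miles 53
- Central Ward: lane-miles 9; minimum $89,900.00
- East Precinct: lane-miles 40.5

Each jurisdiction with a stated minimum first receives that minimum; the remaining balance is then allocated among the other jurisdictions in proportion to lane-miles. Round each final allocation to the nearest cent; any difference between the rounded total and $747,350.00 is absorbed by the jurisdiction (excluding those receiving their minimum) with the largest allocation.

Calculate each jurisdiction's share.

Fund the minimums — Central Ward $89,900.00. Remaining pool $657,450.00.
Remaining pool split over remaining lane-miles 93.5: Riverside Borough 372,672.1925 → $372,672.19; East Precinct 284,777.8075 → $284,777.81.

Riverside Borough: $372,672.19 | Central Ward: $89,900.00 | East Precinct: $284,777.81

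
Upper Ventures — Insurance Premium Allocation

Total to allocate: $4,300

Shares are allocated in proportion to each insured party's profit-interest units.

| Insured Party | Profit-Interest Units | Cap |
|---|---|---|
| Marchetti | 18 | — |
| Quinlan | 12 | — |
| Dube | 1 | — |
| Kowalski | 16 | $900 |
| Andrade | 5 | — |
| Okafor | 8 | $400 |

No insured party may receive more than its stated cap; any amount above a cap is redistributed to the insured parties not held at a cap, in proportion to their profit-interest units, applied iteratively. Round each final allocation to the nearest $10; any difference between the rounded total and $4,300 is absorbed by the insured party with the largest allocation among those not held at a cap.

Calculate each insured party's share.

Marchetti: $1,500; Quinlan: $1,000; Dube: $80; Kowalski: $900; Andrade: $420; Okafor: $400

Total profit-interest units = 60.
Pro-rata shares before constraints: Marchetti 1,290.00; Quinlan 860.00; Dube 71.67; Kowalski 1,146.67; Andrade 358.33; Okafor 573.33.
Held at cap: Kowalski ($900), Okafor ($400); balance $3,000 reallocated over remaining profit-interest units 36.
Shares after redistribution: Marchetti 1,500.00 → $1,500; Quinlan 1,000.00 → $1,000; Dube 83.33 → $80; Andrade 416.67 → $420.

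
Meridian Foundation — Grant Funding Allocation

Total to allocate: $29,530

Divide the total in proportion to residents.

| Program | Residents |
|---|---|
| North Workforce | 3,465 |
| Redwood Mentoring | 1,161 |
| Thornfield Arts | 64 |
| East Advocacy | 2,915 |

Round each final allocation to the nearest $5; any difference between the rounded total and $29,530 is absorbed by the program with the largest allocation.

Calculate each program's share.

North Workforce: $13,450; Redwood Mentoring: $4,510; Thornfield Arts: $250; East Advocacy: $11,320

Sum of residents: 7,605.
Raw shares: North Workforce 3,465/7,605 × $29,530 = 13,454.50; Redwood Mentoring 1,161/7,605 × $29,530 = 4,508.13; Thornfield Arts 64/7,605 × $29,530 = 248.51; East Advocacy 2,915/7,605 × $29,530 = 11,318.86.
Rounded to nearest $5: North Workforce $13,455; Redwood Mentoring $4,510; Thornfield Arts $250; East Advocacy $11,320. Sum = $29,535.
Difference $29,530 − $29,535 = −$5 applied to largest allocation (North Workforce): North Workforce becomes $13,450.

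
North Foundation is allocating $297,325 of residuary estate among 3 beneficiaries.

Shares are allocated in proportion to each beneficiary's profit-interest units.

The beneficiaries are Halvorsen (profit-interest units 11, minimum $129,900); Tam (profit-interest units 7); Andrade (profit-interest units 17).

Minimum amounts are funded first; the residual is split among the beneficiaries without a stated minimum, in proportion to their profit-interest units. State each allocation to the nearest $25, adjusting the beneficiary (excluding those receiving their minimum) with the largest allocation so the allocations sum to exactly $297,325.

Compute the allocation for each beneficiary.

Halvorsen: $129,900; Tam: $48,825; Andrade: $118,600

Fund the minimums — Halvorsen $129,900. Residual $167,425.
Residual split over remaining profit-interest units 24: Tam 48,832.29 → $48,825; Andrade 118,592.71 → $118,600.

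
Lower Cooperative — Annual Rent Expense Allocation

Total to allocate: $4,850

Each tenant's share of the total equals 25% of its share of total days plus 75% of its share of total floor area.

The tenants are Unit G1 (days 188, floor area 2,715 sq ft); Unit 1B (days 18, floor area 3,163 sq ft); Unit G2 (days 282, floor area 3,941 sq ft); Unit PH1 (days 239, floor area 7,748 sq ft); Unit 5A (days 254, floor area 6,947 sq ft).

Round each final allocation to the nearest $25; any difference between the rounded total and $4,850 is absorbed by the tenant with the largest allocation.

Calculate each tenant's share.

Unit G1: $625; Unit 1B: $500; Unit G2: $925; Unit PH1: $1,450; Unit 5A: $1,350

Days total 981; floor area total 24,514.
Combined weights (25% days + 75% floor area): Unit G1 0.1310; Unit 1B 0.1014; Unit G2 0.1924; Unit PH1 0.2980; Unit 5A 0.2773.
Proportional shares: Unit G1 635.23; Unit 1B 491.59; Unit G2 933.33; Unit PH1 1,445.08; Unit 5A 1,344.77.
At nearest $25: Unit G1 $625; Unit 1B $500; Unit G2 $925; Unit PH1 $1,450; Unit 5A $1,350. Sum = $4,850.
Sum already equals the total — no adjustment.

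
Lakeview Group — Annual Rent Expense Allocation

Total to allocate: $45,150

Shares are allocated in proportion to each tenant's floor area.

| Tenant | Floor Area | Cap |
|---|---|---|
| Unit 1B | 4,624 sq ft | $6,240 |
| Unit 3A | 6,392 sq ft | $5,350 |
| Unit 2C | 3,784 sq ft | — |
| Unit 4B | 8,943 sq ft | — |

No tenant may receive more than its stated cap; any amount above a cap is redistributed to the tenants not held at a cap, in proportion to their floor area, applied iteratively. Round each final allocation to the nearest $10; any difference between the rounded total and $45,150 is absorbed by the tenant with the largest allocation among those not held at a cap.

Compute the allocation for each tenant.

Total floor area = 23,743.
Unconstrained shares: Unit 1B 8,793.06; Unit 3A 12,155.11; Unit 2C 7,195.70; Unit 4B 17,006.13.
Held at cap: Unit 1B ($6,240), Unit 3A ($5,350); balance $33,560 reallocated over remaining floor area 12,727.
Shares after redistribution: Unit 2C 9,978.08 → $9,980; Unit 4B 23,581.92 → $23,580.

Unit 1B: $6,240 · Unit 3A: $5,350 · Unit 2C: $9,980 · Unit 4B: $23,580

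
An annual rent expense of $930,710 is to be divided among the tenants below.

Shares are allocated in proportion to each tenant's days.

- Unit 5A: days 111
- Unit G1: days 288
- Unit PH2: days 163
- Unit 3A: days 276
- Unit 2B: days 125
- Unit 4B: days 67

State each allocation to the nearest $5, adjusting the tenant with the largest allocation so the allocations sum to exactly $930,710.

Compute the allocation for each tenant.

Unit 5A: $100,300 | Unit G1: $260,240 | Unit PH2: $147,285 | Unit 3A: $249,395 | Unit 2B: $112,950 | Unit 4B: $60,540

Days total: 1,030.
Unrounded shares: Unit 5A 111/1,030 × $930,710 = 100,299.82; Unit G1 288/1,030 × $930,710 = 260,237.36; Unit PH2 163/1,030 × $930,710 = 147,287.12; Unit 3A 276/1,030 × $930,710 = 249,394.14; Unit 2B 125/1,030 × $930,710 = 112,950.24; Unit 4B 67/1,030 × $930,710 = 60,541.33.
After rounding ($5): Unit 5A $100,300; Unit G1 $260,235; Unit PH2 $147,285; Unit 3A $249,395; Unit 2B $112,950; Unit 4B $60,540. Sum = $930,705.
Difference $930,710 − $930,705 = +$5 applied to largest allocation (Unit G1): Unit G1 becomes $260,240.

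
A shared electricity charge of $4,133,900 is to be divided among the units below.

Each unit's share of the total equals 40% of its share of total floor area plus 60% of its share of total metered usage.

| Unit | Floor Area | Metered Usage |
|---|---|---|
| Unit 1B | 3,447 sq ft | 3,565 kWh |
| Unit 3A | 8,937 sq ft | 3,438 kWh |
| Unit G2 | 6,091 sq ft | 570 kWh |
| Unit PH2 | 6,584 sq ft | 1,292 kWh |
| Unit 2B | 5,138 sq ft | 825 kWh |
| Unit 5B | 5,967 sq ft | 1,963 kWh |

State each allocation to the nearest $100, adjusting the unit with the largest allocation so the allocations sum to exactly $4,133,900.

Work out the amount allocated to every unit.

Totals — floor area 36,164, metered usage 11,653.
Composite weights (40% floor area + 60% metered usage): Unit 1B 0.2217; Unit 3A 0.2759; Unit G2 0.0967; Unit PH2 0.1393; Unit 2B 0.0993; Unit 5B 0.1671.
Raw shares: Unit 1B 916,420.30; Unit 3A 1,140,412.70; Unit G2 399,828.87; Unit PH2 576,048.40; Unit 2B 410,530.70; Unit 5B 690,659.03.
After rounding ($100): Unit 1B $916,400; Unit 3A $1,140,400; Unit G2 $399,800; Unit PH2 $576,000; Unit 2B $410,500; Unit 5B $690,700. Sum = $4,133,800.
Difference $4,133,900 − $4,133,800 = +$100 applied to largest allocation (Unit 3A): Unit 3A becomes $1,140,500.

Unit 1B: $916,400; Unit 3A: $1,140,500; Unit G2: $399,800; Unit PH2: $576,000; Unit 2B: $410,500; Unit 5B: $690,700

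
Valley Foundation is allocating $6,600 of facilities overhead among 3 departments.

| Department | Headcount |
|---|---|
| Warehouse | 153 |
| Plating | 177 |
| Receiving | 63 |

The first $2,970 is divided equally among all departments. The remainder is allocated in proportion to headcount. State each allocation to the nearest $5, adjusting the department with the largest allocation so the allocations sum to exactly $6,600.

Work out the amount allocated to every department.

Warehouse: $2,405; Plating: $2,625; Receiving: $1,570

First tranche $2,970 split equally: $990 each.
Remainder $3,630 by headcount (total 393): Warehouse 1,413.21 → $1,415; Plating 1,634.89 → $1,635; Receiving 581.91 → $580.
Totals: Warehouse $990 + $1,415 = $2,405; Plating $990 + $1,635 = $2,625; Receiving $990 + $580 = $1,570.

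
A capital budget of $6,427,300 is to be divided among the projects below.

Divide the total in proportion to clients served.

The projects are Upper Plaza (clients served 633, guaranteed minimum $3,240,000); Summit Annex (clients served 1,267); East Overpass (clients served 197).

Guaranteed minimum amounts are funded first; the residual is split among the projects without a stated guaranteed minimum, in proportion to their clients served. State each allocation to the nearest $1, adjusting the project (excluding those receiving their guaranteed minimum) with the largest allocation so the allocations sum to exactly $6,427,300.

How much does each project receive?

Minimums first: Upper Plaza $3,240,000. Remaining pool $3,187,300.
Remaining pool split over remaining clients served 1,464: Summit Annex 2,758,407.86 → $2,758,408; East Overpass 428,892.14 → $428,892.

Upper Plaza: $3,240,000 · Summit Annex: $2,758,408 · East Overpass: $428,892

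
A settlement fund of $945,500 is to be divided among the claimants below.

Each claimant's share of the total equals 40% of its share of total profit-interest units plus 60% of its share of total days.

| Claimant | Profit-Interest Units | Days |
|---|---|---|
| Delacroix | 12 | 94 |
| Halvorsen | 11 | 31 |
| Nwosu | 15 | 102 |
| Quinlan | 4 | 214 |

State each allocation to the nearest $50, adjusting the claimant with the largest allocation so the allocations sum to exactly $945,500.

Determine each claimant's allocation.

Profit-interest units total 42; days total 441.
Combined weights (40% profit-interest units + 60% days): Delacroix 0.2422; Halvorsen 0.1469; Nwosu 0.2816; Quinlan 0.3293.
Unrounded shares: Delacroix 228,978.23; Halvorsen 138,930.61; Nwosu 266,283.67; Quinlan 311,307.48.
Rounded to nearest $50: Delacroix $229,000; Halvorsen $138,950; Nwosu $266,300; Quinlan $311,300. Sum = $945,550.
Difference $945,500 − $945,550 = −$50 applied to largest allocation (Quinlan): Quinlan becomes $311,250.

Delacroix: $229,000 · Halvorsen: $138,950 · Nwosu: $266,300 · Quinlan: $311,250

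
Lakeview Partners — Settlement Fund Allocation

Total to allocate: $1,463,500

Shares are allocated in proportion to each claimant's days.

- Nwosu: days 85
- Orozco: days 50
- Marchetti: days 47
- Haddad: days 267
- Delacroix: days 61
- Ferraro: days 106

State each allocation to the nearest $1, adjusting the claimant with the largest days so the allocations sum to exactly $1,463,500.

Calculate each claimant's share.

Nwosu: $201,944 | Orozco: $118,791 | Marchetti: $111,663 | Haddad: $634,341 | Delacroix: $144,925 | Ferraro: $251,836

Combined days = 85 + 50 + 47 + 267 + 61 + 106 = 616.
Pro-rata amounts: Nwosu 201,943.99; Orozco 118,790.58; Marchetti 111,663.15; Haddad 634,341.72; Delacroix 144,924.51; Ferraro 251,836.04.
Rounded to nearest $1: Nwosu $201,944; Orozco $118,791; Marchetti $111,663; Haddad $634,342; Delacroix $144,925; Ferraro $251,836. Sum = $1,463,501.
Difference $1,463,500 − $1,463,501 = −$1 applied to largest days (Haddad): Haddad becomes $634,341.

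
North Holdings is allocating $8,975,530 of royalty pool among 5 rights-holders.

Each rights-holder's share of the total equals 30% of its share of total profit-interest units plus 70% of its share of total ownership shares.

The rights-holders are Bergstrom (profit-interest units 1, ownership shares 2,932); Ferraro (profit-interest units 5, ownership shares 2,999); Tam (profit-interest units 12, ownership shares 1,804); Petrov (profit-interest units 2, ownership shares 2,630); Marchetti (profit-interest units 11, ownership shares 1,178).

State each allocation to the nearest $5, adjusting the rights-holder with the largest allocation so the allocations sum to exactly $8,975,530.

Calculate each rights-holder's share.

Profit-interest units total 31; ownership shares total 11,543.
Blended shares (30% profit-interest units + 70% ownership shares): Bergstrom 0.1875; Ferraro 0.2303; Tam 0.2255; Petrov 0.1788; Marchetti 0.1779.
Raw shares: Bergstrom 1,682,751.66; Ferraro 2,066,659.72; Tam 2,024,239.33; Petrov 1,605,232.60; Marchetti 1,596,646.69.
Rounded to nearest $5: Bergstrom $1,682,750; Ferraro $2,066,660; Tam $2,024,240; Petrov $1,605,235; Marchetti $1,596,645. Sum = $8,975,530.
Sum already equals the total — no adjustment.

Bergstrom: $1,682,750; Ferraro: $2,066,660; Tam: $2,024,240; Petrov: $1,605,235; Marchetti: $1,596,645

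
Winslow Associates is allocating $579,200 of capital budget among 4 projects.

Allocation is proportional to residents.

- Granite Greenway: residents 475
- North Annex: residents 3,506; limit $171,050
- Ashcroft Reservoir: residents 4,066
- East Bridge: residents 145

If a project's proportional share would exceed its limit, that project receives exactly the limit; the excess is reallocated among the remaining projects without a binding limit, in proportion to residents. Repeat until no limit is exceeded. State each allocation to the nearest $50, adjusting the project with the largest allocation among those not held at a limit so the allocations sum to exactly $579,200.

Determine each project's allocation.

Granite Greenway: $41,350; North Annex: $171,050; Ashcroft Reservoir: $354,150; East Bridge: $12,650

Residents total: 8,192.
Unconstrained shares: Granite Greenway 33,583.98; North Annex 247,885.16; Ashcroft Reservoir 287,478.91; East Bridge 10,251.95.
Cap binds for North Annex ($171,050); residual $408,150 reallocated over remaining residents 4,686.
Shares after redistribution: Granite Greenway 41,372.44 → $41,350; Ashcroft Reservoir 354,148.08 → $354,150; East Bridge 12,629.48 → $12,650.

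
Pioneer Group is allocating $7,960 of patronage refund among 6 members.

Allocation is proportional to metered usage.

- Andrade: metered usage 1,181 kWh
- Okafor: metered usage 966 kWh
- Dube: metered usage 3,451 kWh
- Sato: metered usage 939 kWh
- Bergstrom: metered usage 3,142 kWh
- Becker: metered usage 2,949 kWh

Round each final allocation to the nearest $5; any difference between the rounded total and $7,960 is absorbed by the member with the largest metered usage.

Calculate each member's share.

Andrade: $745 · Okafor: $610 · Dube: $2,175 · Sato: $590 · Bergstrom: $1,980 · Becker: $1,860

Combined metered usage = 1,181 + 966 + 3,451 + 939 + 3,142 + 2,949 = 12,628.
Proportional shares: Andrade 744.44; Okafor 608.91; Dube 2,175.32; Sato 591.89; Bergstrom 1,980.54; Becker 1,858.89.
At nearest $5: Andrade $745; Okafor $610; Dube $2,175; Sato $590; Bergstrom $1,980; Becker $1,860. Sum = $7,960.
Rounded total matches; no reconciliation needed.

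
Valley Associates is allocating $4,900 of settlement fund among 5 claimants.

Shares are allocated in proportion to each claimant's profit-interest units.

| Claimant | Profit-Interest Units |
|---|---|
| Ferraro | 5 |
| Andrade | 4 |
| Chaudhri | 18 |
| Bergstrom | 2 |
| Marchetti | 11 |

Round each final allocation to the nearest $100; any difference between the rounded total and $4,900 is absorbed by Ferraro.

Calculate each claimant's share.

Ferraro: $700 | Andrade: $500 | Chaudhri: $2,200 | Bergstrom: $200 | Marchetti: $1,300

Sum of profit-interest units: 40.
Unrounded shares: Ferraro 5/40 × $4,900 = 612.50; Andrade 4/40 × $4,900 = 490.00; Chaudhri 18/40 × $4,900 = 2,205.00; Bergstrom 2/40 × $4,900 = 245.00; Marchetti 11/40 × $4,900 = 1,347.50.
Rounded to nearest $100: Ferraro $600; Andrade $500; Chaudhri $2,200; Bergstrom $200; Marchetti $1,300. Sum = $4,800.
Difference $4,900 − $4,800 = +$100 applied to Ferraro: Ferraro becomes $700.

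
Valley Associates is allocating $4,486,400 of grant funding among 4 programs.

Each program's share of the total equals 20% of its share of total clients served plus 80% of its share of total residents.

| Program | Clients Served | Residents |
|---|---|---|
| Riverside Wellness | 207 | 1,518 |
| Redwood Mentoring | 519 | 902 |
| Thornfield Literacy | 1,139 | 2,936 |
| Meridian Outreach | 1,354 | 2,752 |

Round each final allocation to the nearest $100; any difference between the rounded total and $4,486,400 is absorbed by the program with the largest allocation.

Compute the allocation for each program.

Clients served total 3,219; residents total 8,108.
Combined weights (20% clients served + 80% residents): Riverside Wellness 0.1626; Redwood Mentoring 0.1212; Thornfield Literacy 0.3605; Meridian Outreach 0.3557.
Pro-rata amounts: Riverside Wellness 729,664.21; Redwood Mentoring 543,951.59; Thornfield Literacy 1,617,152.11; Meridian Outreach 1,595,632.09.
Rounded to nearest $100: Riverside Wellness $729,700; Redwood Mentoring $544,000; Thornfield Literacy $1,617,200; Meridian Outreach $1,595,600. Sum = $4,486,500.
Difference $4,486,400 − $4,486,500 = −$100 applied to largest allocation (Thornfield Literacy): Thornfield Literacy becomes $1,617,100.

Riverside Wellness: $729,700 · Redwood Mentoring: $544,000 · Thornfield Literacy: $1,617,100 · Meridian Outreach: $1,595,600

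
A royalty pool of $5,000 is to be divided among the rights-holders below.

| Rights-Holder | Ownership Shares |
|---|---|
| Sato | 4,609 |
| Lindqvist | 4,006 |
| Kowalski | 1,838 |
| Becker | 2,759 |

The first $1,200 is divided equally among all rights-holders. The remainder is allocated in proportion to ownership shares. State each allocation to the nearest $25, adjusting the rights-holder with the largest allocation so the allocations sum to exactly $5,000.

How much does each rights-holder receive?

First tranche $1,200 split equally: $300 each.
Remainder $3,800 by ownership shares (total 13,212): Sato 1,325.63 → $1,325; Lindqvist 1,152.19 → $1,150; Kowalski 528.64 → $525; Becker 793.54 → $800.
Totals: Sato $300 + $1,325 = $1,625; Lindqvist $300 + $1,150 = $1,450; Kowalski $300 + $525 = $825; Becker $300 + $800 = $1,100.

Sato: $1,625 | Lindqvist: $1,450 | Kowalski: $825 | Becker: $1,100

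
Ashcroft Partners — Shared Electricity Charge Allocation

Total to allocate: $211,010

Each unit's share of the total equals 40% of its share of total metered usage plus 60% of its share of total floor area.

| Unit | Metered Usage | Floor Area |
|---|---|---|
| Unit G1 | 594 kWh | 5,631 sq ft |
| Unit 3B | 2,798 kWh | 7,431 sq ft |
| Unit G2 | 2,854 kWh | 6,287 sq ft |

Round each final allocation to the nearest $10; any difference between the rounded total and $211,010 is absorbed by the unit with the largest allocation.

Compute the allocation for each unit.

Metered usage total 6,246; floor area total 19,349.
Combined weights (40% metered usage + 60% floor area): Unit G1 0.2127; Unit 3B 0.4096; Unit G2 0.3777.
Raw shares: Unit G1 44,872.12; Unit 3B 86,433.32; Unit G2 79,704.55.
At nearest $10: Unit G1 $44,870; Unit 3B $86,430; Unit G2 $79,700. Sum = $211,000.
Difference $211,010 − $211,000 = +$10 applied to largest allocation (Unit 3B): Unit 3B becomes $86,440.

Unit G1: $44,870 | Unit 3B: $86,440 | Unit G2: $79,700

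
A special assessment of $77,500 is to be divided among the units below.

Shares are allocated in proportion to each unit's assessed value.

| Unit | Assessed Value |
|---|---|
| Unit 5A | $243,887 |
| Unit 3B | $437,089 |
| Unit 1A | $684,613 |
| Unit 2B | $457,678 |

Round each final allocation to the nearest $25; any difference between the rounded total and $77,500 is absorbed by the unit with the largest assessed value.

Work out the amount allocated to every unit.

Unit 5A: $10,375 | Unit 3B: $18,575 | Unit 1A: $29,100 | Unit 2B: $19,450

Total assessed value = 243,887 + 437,089 + 684,613 + 457,678 = 1,823,267.
Proportional shares: Unit 5A 10,366.69; Unit 3B 18,578.96; Unit 1A 29,100.24; Unit 2B 19,454.11.
Rounded to nearest $25: Unit 5A $10,375; Unit 3B $18,575; Unit 1A $29,100; Unit 2B $19,450. Sum = $77,500.
Sum already equals the total — no adjustment.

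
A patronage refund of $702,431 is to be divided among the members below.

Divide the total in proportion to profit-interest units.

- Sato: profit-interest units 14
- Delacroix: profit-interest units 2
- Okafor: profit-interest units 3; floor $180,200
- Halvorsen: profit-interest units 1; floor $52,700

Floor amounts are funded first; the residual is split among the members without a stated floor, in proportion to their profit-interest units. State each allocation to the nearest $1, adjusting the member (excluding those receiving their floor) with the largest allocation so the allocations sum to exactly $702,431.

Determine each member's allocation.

Guaranteed amounts: Okafor $180,200; Halvorsen $52,700. Residual $469,531.
Residual split over remaining profit-interest units 16: Sato 410,839.62 → $410,840; Delacroix 58,691.38 → $58,691.

Sato: $410,840 · Delacroix: $58,691 · Okafor: $180,200 · Halvorsen: $52,700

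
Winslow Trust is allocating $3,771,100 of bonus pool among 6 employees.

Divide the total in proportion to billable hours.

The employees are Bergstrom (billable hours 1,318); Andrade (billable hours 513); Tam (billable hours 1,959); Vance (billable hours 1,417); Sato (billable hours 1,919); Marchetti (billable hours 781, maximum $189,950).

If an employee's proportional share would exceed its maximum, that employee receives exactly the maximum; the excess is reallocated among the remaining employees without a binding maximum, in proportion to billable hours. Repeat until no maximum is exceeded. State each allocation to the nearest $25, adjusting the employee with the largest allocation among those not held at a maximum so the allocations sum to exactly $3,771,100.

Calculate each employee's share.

Bergstrom: $662,350 | Andrade: $257,800 | Tam: $984,500 | Vance: $712,100 | Sato: $964,400 | Marchetti: $189,950

Sum of billable hours: 7,907.
Proportional shares (ignoring caps): Bergstrom 628,596.16; Andrade 244,666.03; Tam 934,309.46; Vance 675,812.41; Sato 915,232.19; Marchetti 372,483.76.
Capped: Marchetti ($189,950); balance $3,581,150 reallocated over remaining billable hours 7,126.
Redistributed shares: Bergstrom 662,356.96 → $662,350; Andrade 257,806.62 → $257,800; Tam 984,489.59 → $984,500; Vance 712,109.11 → $712,100; Sato 964,387.71 → $964,400.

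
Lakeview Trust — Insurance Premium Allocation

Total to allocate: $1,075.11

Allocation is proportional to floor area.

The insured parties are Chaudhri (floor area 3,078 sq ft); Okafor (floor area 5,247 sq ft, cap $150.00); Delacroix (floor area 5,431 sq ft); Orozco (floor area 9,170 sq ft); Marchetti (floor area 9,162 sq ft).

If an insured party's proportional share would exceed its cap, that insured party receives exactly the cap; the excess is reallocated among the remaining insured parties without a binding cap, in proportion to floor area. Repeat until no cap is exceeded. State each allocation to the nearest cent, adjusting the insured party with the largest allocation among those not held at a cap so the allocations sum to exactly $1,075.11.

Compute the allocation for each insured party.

Chaudhri: $106.09 | Okafor: $150.00 | Delacroix: $187.19 | Orozco: $316.05 | Marchetti: $315.78

Total floor area = 32,088.
Proportional shares (ignoring caps): Chaudhri 103.1285; Okafor 175.8010; Delacroix 181.9659; Orozco 307.2413; Marchetti 306.9733.
Capped: Okafor ($150.00); residual $925.11 reallocated over remaining floor area 26,841.
Redistributed shares: Chaudhri 106.0873 → $106.09; Delacroix 187.1865 → $187.19; Orozco 316.0560 → $316.06; Marchetti 315.7803 → $315.78.
Rounding difference −$0.01 applied to Orozco → $316.05.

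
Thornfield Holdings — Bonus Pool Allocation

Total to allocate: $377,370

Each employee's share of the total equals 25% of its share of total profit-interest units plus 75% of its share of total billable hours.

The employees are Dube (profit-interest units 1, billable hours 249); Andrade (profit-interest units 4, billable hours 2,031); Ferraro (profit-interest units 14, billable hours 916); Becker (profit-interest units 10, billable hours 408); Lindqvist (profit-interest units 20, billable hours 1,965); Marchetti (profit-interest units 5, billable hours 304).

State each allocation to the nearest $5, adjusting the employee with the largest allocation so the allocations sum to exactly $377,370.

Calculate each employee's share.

Dube: $13,745; Andrade: $104,865; Ferraro: $68,600; Becker: $37,135; Lindqvist: $129,640; Marchetti: $23,385

Profit-interest units total 54; billable hours total 5,873.
Composite weights (25% profit-interest units + 75% billable hours): Dube 0.0364; Andrade 0.2779; Ferraro 0.1818; Becker 0.0984; Lindqvist 0.3435; Marchetti 0.0620.
Raw shares: Dube 13,746.72; Andrade 104,864.86; Ferraro 68,602.40; Becker 37,132.88; Lindqvist 129,637.57; Marchetti 23,385.57.
Rounded to nearest $5: Dube $13,745; Andrade $104,865; Ferraro $68,600; Becker $37,135; Lindqvist $129,640; Marchetti $23,385. Sum = $377,370.
No rounding difference to absorb.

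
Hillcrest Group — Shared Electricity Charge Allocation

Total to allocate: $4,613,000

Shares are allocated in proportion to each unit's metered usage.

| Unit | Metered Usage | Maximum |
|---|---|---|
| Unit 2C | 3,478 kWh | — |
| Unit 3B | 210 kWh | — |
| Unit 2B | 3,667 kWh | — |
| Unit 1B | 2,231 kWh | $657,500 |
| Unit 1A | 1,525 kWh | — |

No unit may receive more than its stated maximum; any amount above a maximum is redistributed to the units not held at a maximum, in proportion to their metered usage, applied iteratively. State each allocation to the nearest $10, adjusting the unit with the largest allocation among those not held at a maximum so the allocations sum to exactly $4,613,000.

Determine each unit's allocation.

Unit 2C: $1,549,240 · Unit 3B: $93,540 · Unit 2B: $1,633,430 · Unit 1B: $657,500 · Unit 1A: $679,290

Combined metered usage = 11,111.
Pro-rata shares before constraints: Unit 2C 1,443,975.70; Unit 3B 87,186.57; Unit 2B 1,522,443.61; Unit 1B 926,253.53; Unit 1A 633,140.58.
Cap binds for Unit 1B ($657,500); residual $3,955,500 reallocated over remaining metered usage 8,880.
Shares after redistribution: Unit 2C 1,549,237.50 → $1,549,240; Unit 3B 93,542.23 → $93,540; Unit 2B 1,633,425.51 → $1,633,430; Unit 1A 679,294.76 → $679,290.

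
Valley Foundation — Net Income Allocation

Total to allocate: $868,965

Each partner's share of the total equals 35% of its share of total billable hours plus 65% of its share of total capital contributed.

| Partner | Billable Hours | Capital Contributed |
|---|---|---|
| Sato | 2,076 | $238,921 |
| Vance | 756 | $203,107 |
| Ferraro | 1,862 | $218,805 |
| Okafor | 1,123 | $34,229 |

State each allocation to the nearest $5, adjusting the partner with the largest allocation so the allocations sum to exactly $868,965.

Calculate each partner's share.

Billable hours total 5,817; capital contributed total 695,062.
Blended shares (35% billable hours + 65% capital contributed): Sato 0.3483; Vance 0.2354; Ferraro 0.3167; Okafor 0.0996.
Raw shares: Sato 302,696.23; Vance 204,577.48; Ferraro 275,160.56; Okafor 86,530.73.
Rounded to nearest $5: Sato $302,695; Vance $204,575; Ferraro $275,160; Okafor $86,530. Sum = $868,960.
Difference $868,965 − $868,960 = +$5 applied to largest allocation (Sato): Sato becomes $302,700.

Sato: $302,700; Vance: $204,575; Ferraro: $275,160; Okafor: $86,530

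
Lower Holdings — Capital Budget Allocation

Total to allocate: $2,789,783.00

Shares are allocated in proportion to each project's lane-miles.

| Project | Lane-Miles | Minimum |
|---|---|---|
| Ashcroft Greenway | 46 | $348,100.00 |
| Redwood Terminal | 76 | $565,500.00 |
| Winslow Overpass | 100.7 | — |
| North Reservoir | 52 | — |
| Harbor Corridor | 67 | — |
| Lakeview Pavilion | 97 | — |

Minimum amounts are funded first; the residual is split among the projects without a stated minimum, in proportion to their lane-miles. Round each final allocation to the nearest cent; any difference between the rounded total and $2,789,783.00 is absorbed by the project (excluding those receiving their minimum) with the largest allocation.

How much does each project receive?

Ashcroft Greenway: $348,100.00 · Redwood Terminal: $565,500.00 · Winslow Overpass: $596,563.40 · North Reservoir: $308,056.57 · Harbor Corridor: $396,919.04 · Lakeview Pavilion: $574,643.99

Guaranteed amounts: Ashcroft Greenway $348,100.00; Redwood Terminal $565,500.00. Balance $1,876,183.00.
Balance split over remaining lane-miles 316.7: Winslow Overpass 596,563.3979 → $596,563.40; North Reservoir 308,056.5709 → $308,056.57; Harbor Corridor 396,919.0433 → $396,919.04; Lakeview Pavilion 574,643.9880 → $574,643.99.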